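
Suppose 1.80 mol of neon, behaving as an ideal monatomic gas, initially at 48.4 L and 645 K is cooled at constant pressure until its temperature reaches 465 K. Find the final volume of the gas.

34.9 L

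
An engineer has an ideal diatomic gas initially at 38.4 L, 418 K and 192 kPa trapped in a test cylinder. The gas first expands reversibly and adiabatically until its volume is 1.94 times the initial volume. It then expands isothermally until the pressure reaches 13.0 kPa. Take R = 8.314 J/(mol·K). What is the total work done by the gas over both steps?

n = P₁V₁/(RT₁) = 192×38.4/(8.314×418) = 2.12 mol.
Step 1 — Adiabatic: TV^(γ−1) = const ⇒ T₂ = 418×(0.515)^0.400 = 321 K; PV^γ = const ⇒ P₂ = 75.9 kPa.
ΔU = nCvΔT = 2.12×20.8×(321−418) = -4290 J.
Q = 0 for an adiabatic process, so W = −ΔU = 4290 J.
State after step 1: P = 75.9 kPa, V = 74.5 L, T = 321 K.
Step 2 — Isothermal: T stays 321 K; PV = const ⇒ V₂ = 435 L, P₂ = 13.0 kPa.
ΔU = 0 (ideal gas, T constant).
W = nRT ln(V₂/V₁) = 2.12×8.314×321×ln(5.84) = 9980 J.
Q = ΔU + W = 9980 J.
Net over both steps: W = 14300 J, Q = 9980 J, ΔU = -4290 J.

14300 J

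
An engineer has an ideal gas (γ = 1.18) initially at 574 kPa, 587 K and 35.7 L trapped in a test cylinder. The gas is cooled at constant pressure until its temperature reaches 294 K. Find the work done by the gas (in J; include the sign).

n = P₁V₁/(RT₁) = 574×35.7/(8.314×587) = 4.20 mol.
Isobaric: P stays 574 kPa; V/T = const ⇒ T₂ = 294 K, V₂ = 17.9 L.
W = PΔV = 574×(17.9−35.7) kPa·L = -10200 J.

-10200 J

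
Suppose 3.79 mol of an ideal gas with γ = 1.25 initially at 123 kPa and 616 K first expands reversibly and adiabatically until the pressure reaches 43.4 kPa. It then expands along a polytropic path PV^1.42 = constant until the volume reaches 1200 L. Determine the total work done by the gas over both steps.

29400 J

V₁ = nRT₁/P₁ = 3.79×8.314×616/123 = 158 L.
Step 1 — Adiabatic: T₂/T₁ = (P₂/P₁)^((γ−1)/γ) ⇒ T₂ = 616×(0.353)^0.200 = 500 K; V₂ = 363 L.
ΔU = nCvΔT = 3.79×33.3×(500−616) = -14600 J.
Q = 0 for an adiabatic process, so W = −ΔU = 14600 J.
State after step 1: P = 43.4 kPa, V = 363 L, T = 500 K.
Step 2 — Polytropic n=1.42: T₂ = T₁(V₁/V₂)^(n−1) = 500×(0.303)^0.42 = 303 K; P₂ = P₁(V₁/V₂)^n = 7.95 kPa.
W = (P₁V₁−P₂V₂)/(n−1) = (43.4×363−7.95×1200)/0.42 = 14800 J.
ΔU = nCvΔT = 3.79×33.3×(303−500) = -24900 J.
Q = ΔU + W = -10100 J.
Net over both steps: W = 29400 J, Q = -10100 J, ΔU = -39500 J.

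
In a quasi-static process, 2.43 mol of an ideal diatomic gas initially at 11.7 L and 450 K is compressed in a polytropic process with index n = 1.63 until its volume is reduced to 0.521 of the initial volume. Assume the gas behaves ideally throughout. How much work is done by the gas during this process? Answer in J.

-7330 J

P₁ = nRT₁/V₁ = 2.43×8.314×450/11.7 = 777 kPa.
Polytropic n=1.63: T₂ = T₁(V₁/V₂)^(n−1) = 450×(1.92)^0.63 = 679 K; P₂ = P₁(V₁/V₂)^n = 2250 kPa.
W = (P₁V₁−P₂V₂)/(n−1) = (777×11.7−2250×6.10)/0.63 = -7330 J.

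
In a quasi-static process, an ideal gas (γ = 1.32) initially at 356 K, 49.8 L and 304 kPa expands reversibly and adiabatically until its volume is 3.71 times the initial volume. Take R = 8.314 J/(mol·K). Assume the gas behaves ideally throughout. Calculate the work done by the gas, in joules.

16200 J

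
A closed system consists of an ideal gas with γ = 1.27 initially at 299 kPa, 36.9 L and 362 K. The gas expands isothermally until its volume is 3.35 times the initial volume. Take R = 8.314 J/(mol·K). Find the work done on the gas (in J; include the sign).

-13300 J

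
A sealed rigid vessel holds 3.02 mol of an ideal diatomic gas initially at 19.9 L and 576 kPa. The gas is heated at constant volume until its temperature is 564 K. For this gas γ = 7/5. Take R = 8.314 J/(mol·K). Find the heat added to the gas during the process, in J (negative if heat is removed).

6750 J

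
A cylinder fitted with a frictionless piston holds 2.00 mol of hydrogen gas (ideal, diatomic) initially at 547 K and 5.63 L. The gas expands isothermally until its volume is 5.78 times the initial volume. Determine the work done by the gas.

P₁ = nRT₁/V₁ = 2.00×8.314×547/5.63 = 1620 kPa.
Isothermal: T stays 547 K; PV = const ⇒ V₂ = 32.5 L, P₂ = 280 kPa.
W = nRT ln(V₂/V₁) = 2.00×8.314×547×ln(5.78) = 16000 J.

16000 J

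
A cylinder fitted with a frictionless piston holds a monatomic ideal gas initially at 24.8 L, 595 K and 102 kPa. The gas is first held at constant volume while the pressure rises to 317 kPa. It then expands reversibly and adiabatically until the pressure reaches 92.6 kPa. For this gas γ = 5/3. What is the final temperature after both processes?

1130 K

n = P₁V₁/(RT₁) = 102×24.8/(8.314×595) = 0.511 mol.
Step 1 — Isochoric: V stays 24.8 L; P/T = const ⇒ T₂ = 1850 K, P₂ = 317 kPa.
W = 0 (no volume change).
ΔU = nCvΔT = 0.511×12.5×(1850−595) = 8000 J.
Q = ΔU = 8000 J.
State after step 1: P = 317 kPa, V = 24.8 L, T = 1850 K.
Step 2 — Adiabatic: T₂/T₁ = (P₂/P₁)^((γ−1)/γ) ⇒ T₂ = 1850×(0.292)^0.400 = 1130 K; V₂ = 51.9 L.
ΔU = nCvΔT = 0.511×12.5×(1130−1850) = -4580 J.
Q = 0 for an adiabatic process, so W = −ΔU = 4580 J.
Net over both steps: W = 4580 J, Q = 8000 J, ΔU = 3410 J.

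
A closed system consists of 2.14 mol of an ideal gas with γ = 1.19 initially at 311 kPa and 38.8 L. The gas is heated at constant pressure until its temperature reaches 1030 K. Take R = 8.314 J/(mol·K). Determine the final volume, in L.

T₁ = P₁V₁/(nR) = 311×38.8/(2.14×8.314) = 678 K.
Isobaric: P stays 311 kPa; V/T = const ⇒ T₂ = 1030 K, V₂ = 58.9 L.

58.9 L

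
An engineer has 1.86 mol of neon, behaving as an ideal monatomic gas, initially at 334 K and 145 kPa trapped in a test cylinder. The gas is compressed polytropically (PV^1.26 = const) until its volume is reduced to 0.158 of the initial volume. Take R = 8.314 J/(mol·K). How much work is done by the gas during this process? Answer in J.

V₁ = nRT₁/P₁ = 1.86×8.314×334/145 = 35.6 L.
Polytropic n=1.26: T₂ = T₁(V₁/V₂)^(n−1) = 334×(6.33)^0.26 = 540 K; P₂ = P₁(V₁/V₂)^n = 1480 kPa.
W = (P₁V₁−P₂V₂)/(n−1) = (145×35.6−1480×5.63)/0.26 = -12200 J.

-12200 J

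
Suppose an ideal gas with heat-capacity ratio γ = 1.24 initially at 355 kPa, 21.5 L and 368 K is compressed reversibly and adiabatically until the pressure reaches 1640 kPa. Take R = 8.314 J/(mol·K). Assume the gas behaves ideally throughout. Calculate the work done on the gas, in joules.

11000 J

n = P₁V₁/(RT₁) = 355×21.5/(8.314×368) = 2.49 mol.
Adiabatic: T₂/T₁ = (P₂/P₁)^((γ−1)/γ) ⇒ T₂ = 368×(4.62)^0.194 = 495 K; V₂ = 6.26 L.
ΔU = nCvΔT = 2.49×34.6×(495−368) = 11000 J.
Q = 0 for an adiabatic process, so W = −ΔU = -11000 J.
Work done on the gas = −W_by = 11000 J.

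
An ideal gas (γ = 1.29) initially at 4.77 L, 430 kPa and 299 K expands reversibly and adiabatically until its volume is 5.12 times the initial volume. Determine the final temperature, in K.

Adiabatic: TV^(γ−1) = const ⇒ T₂ = 299×(0.195)^0.290 = 186 K; PV^γ = const ⇒ P₂ = 52.3 kPa.

186 K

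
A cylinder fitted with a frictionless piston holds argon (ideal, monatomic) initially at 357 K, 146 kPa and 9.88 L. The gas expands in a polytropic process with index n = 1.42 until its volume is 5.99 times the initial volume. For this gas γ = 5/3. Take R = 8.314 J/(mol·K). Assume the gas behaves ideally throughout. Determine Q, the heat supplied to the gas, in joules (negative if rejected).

672 J

n = P₁V₁/(RT₁) = 146×9.88/(8.314×357) = 0.486 mol.
Polytropic n=1.42: T₂ = T₁(V₁/V₂)^(n−1) = 357×(0.167)^0.42 = 168 K; P₂ = P₁(V₁/V₂)^n = 11.5 kPa.
W = (P₁V₁−P₂V₂)/(n−1) = (146×9.88−11.5×59.2)/0.42 = 1820 J.
ΔU = nCvΔT = 0.486×12.5×(168−357) = -1140 J.
Q = ΔU + W = 672 J.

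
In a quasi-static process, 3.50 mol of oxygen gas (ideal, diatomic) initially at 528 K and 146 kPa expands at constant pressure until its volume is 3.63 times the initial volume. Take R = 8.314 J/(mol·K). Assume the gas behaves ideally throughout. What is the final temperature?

1920 K

V₁ = nRT₁/P₁ = 3.50×8.314×528/146 = 105 L.
Isobaric: P stays 146 kPa; V/T = const ⇒ T₂ = 1920 K, V₂ = 382 L.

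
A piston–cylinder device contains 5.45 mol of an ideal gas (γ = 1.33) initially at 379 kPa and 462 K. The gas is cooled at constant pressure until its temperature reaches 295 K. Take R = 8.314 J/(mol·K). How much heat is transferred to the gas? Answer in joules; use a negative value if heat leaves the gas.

-30500 J

V₁ = nRT₁/P₁ = 5.45×8.314×462/379 = 55.2 L.
Isobaric: P stays 379 kPa; V/T = const ⇒ T₂ = 295 K, V₂ = 35.3 L.
W = PΔV = 379×(35.3−55.2) kPa·L = -7570 J.
ΔU = nCvΔT = 5.45×25.2×(295−462) = -22900 J.
Q = ΔU + W = nCpΔT = -30500 J.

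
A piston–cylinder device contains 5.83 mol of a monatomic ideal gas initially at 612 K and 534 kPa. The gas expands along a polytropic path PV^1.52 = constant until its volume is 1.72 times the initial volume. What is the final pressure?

V₁ = nRT₁/P₁ = 5.83×8.314×612/534 = 55.6 L.
Polytropic n=1.52: T₂ = T₁(V₁/V₂)^(n−1) = 612×(0.581)^0.52 = 462 K; P₂ = P₁(V₁/V₂)^n = 234 kPa.

234 kPa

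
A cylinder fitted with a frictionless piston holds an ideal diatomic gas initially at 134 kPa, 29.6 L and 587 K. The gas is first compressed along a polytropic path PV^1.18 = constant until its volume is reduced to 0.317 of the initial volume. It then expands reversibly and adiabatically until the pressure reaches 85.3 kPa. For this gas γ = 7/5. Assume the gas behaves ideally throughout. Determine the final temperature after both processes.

n = P₁V₁/(RT₁) = 134×29.6/(8.314×587) = 0.813 mol.
Step 1 — Polytropic n=1.18: T₂ = T₁(V₁/V₂)^(n−1) = 587×(3.15)^0.18 = 722 K; P₂ = P₁(V₁/V₂)^n = 520 kPa.
W = (P₁V₁−P₂V₂)/(n−1) = (134×29.6−520×9.38)/0.18 = -5060 J.
ΔU = nCvΔT = 0.813×20.8×(722−587) = 2280 J.
Q = ΔU + W = -2780 J.
State after step 1: P = 520 kPa, V = 9.38 L, T = 722 K.
Step 2 — Adiabatic: T₂/T₁ = (P₂/P₁)^((γ−1)/γ) ⇒ T₂ = 722×(0.164)^0.286 = 431 K; V₂ = 34.1 L.
ΔU = nCvΔT = 0.813×20.8×(431−722) = -4920 J.
Q = 0 for an adiabatic process, so W = −ΔU = 4920 J.
Net over both steps: W = -144 J, Q = -2780 J, ΔU = -2640 J.

431 K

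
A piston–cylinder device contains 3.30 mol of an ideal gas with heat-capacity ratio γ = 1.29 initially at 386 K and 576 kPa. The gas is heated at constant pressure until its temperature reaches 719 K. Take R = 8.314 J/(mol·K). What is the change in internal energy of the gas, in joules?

31500 J

V₁ = nRT₁/P₁ = 3.30×8.314×386/576 = 18.4 L.
Isobaric: P stays 576 kPa; V/T = const ⇒ T₂ = 719 K, V₂ = 34.2 L.
For an ideal gas ΔU = nCvΔT with Cv = R/(γ−1) = 28.7 J/(mol·K).
ΔU = 3.30×28.7×(719−386) = 31500 J.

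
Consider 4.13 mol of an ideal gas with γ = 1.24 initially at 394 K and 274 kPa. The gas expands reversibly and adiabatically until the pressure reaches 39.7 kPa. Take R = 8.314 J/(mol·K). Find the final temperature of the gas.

271 K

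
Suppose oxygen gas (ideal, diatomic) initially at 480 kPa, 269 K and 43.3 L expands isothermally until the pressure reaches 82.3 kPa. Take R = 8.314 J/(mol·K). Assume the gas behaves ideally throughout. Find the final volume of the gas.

253 L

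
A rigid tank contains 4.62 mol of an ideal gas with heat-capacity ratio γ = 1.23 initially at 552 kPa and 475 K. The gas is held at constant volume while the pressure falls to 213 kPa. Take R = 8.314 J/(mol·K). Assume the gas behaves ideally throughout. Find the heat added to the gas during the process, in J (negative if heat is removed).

-48700 J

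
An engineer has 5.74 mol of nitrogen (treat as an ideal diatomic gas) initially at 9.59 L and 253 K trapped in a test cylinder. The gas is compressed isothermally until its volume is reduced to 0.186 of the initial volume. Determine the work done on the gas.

P₁ = nRT₁/V₁ = 5.74×8.314×253/9.59 = 1260 kPa.
Isothermal: T stays 253 K; PV = const ⇒ V₂ = 1.78 L, P₂ = 6770 kPa.
W = nRT ln(V₂/V₁) = 5.74×8.314×253×ln(0.186) = -20300 J.
Work done on the gas = −W_by = 20300 J.

20300 J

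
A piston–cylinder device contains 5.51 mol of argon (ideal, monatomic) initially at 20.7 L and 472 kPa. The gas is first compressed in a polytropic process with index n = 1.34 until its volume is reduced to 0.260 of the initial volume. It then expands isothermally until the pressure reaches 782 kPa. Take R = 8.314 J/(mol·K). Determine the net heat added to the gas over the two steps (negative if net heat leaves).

11900 J

T₁ = P₁V₁/(nR) = 472×20.7/(5.51×8.314) = 213 K.
Step 1 — Polytropic n=1.34: T₂ = T₁(V₁/V₂)^(n−1) = 213×(3.85)^0.34 = 337 K; P₂ = P₁(V₁/V₂)^n = 2870 kPa.
W = (P₁V₁−P₂V₂)/(n−1) = (472×20.7−2870×5.38)/0.34 = -16700 J.
ΔU = nCvΔT = 5.51×12.5×(337−213) = 8510 J.
Q = ΔU + W = -8180 J.
State after step 1: P = 2870 kPa, V = 5.38 L, T = 337 K.
Step 2 — Isothermal: T stays 337 K; PV = const ⇒ V₂ = 19.8 L, P₂ = 782 kPa.
ΔU = 0 (ideal gas, T constant).
W = nRT ln(V₂/V₁) = 5.51×8.314×337×ln(3.67) = 20100 J.
Q = ΔU + W = 20100 J.
Net over both steps: W = 3390 J, Q = 11900 J, ΔU = 8510 J.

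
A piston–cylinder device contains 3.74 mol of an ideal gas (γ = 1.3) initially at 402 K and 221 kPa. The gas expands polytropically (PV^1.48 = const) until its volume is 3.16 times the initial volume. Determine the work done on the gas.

-11100 J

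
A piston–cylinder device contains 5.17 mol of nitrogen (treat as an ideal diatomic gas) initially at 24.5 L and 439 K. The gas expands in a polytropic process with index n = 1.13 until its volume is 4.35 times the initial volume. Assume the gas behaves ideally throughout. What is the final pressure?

146 kPa

P₁ = nRT₁/V₁ = 5.17×8.314×439/24.5 = 770 kPa.
Polytropic n=1.13: T₂ = T₁(V₁/V₂)^(n−1) = 439×(0.230)^0.13 = 363 K; P₂ = P₁(V₁/V₂)^n = 146 kPa.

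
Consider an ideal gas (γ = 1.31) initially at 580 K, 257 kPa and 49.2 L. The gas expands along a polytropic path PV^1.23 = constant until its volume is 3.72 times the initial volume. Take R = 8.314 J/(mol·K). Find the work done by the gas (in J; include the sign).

14300 J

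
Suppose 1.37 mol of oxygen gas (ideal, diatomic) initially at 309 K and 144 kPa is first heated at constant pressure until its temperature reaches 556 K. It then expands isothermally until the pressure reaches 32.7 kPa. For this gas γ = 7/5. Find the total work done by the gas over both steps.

12200 J

V₁ = nRT₁/P₁ = 1.37×8.314×309/144 = 24.4 L.
Step 1 — Isobaric: P stays 144 kPa; V/T = const ⇒ T₂ = 556 K, V₂ = 44.0 L.
W = PΔV = 144×(44.0−24.4) kPa·L = 2810 J.
ΔU = nCvΔT = 1.37×20.8×(556−309) = 7030 J.
Q = ΔU + W = nCpΔT = 9850 J.
State after step 1: P = 144 kPa, V = 44.0 L, T = 556 K.
Step 2 — Isothermal: T stays 556 K; PV = const ⇒ V₂ = 194 L, P₂ = 32.7 kPa.
ΔU = 0 (ideal gas, T constant).
W = nRT ln(V₂/V₁) = 1.37×8.314×556×ln(4.40) = 9390 J.
Q = ΔU + W = 9390 J.
Net over both steps: W = 12200 J, Q = 19200 J, ΔU = 7030 J.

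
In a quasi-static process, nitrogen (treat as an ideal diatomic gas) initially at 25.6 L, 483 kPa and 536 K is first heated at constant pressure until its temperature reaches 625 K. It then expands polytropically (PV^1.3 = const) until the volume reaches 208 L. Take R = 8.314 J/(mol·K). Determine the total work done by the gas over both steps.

23300 J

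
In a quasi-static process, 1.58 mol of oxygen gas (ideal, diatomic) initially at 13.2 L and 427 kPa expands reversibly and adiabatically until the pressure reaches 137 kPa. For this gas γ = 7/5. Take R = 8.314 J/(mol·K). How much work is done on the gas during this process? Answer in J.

T₁ = P₁V₁/(nR) = 427×13.2/(1.58×8.314) = 429 K.
Adiabatic: T₂/T₁ = (P₂/P₁)^((γ−1)/γ) ⇒ T₂ = 429×(0.321)^0.286 = 310 K; V₂ = 29.7 L.
ΔU = nCvΔT = 1.58×20.8×(310−429) = -3910 J.
Q = 0 for an adiabatic process, so W = −ΔU = 3910 J.
Work done on the gas = −W_by = -3910 J.

-3910 J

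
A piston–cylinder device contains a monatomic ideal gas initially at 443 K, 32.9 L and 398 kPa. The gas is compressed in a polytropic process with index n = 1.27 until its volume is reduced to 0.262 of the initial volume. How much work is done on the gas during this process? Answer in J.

n = P₁V₁/(RT₁) = 398×32.9/(8.314×443) = 3.56 mol.
Polytropic n=1.27: T₂ = T₁(V₁/V₂)^(n−1) = 443×(3.82)^0.27 = 636 K; P₂ = P₁(V₁/V₂)^n = 2180 kPa.
W = (P₁V₁−P₂V₂)/(n−1) = (398×32.9−2180×8.62)/0.27 = -21100 J.
Work done on the gas = −W_by = 21100 J.

21100 J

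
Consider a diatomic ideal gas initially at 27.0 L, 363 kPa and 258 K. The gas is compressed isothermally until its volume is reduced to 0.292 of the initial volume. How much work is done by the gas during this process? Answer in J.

n = P₁V₁/(RT₁) = 363×27.0/(8.314×258) = 4.57 mol.
Isothermal: T stays 258 K; PV = const ⇒ V₂ = 7.88 L, P₂ = 1240 kPa.
W = nRT ln(V₂/V₁) = 4.57×8.314×258×ln(0.292) = -12100 J.

-12100 J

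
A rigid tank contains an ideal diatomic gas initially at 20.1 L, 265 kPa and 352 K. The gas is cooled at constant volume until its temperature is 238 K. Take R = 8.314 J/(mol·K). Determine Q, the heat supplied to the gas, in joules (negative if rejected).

-4310 J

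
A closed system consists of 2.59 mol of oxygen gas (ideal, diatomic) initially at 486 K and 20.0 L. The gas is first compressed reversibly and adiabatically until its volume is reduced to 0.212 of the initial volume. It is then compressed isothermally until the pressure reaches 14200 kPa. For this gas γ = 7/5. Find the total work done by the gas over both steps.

-44500 J

P₁ = nRT₁/V₁ = 2.59×8.314×486/20.0 = 523 kPa.
Step 1 — Adiabatic: TV^(γ−1) = const ⇒ T₂ = 486×(4.72)^0.400 = 904 K; PV^γ = const ⇒ P₂ = 4590 kPa.
ΔU = nCvΔT = 2.59×20.8×(904−486) = 22500 J.
Q = 0 for an adiabatic process, so W = −ΔU = -22500 J.
State after step 1: P = 4590 kPa, V = 4.24 L, T = 904 K.
Step 2 — Isothermal: T stays 904 K; PV = const ⇒ V₂ = 1.37 L, P₂ = 14200 kPa.
ΔU = 0 (ideal gas, T constant).
W = nRT ln(V₂/V₁) = 2.59×8.314×904×ln(0.323) = -22000 J.
Q = ΔU + W = -22000 J.
Net over both steps: W = -44500 J, Q = -22000 J, ΔU = 22500 J.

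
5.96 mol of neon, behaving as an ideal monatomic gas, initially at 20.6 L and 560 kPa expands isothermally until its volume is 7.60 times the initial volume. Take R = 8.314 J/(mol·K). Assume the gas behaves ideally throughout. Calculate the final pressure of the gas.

73.7 kPa

T₁ = P₁V₁/(nR) = 560×20.6/(5.96×8.314) = 233 K.
Isothermal: T stays 233 K; PV = const ⇒ V₂ = 157 L, P₂ = 73.7 kPa.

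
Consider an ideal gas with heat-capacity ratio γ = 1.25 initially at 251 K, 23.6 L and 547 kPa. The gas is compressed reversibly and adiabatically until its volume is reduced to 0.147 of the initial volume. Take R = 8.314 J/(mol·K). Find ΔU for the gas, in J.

n = P₁V₁/(RT₁) = 547×23.6/(8.314×251) = 6.19 mol.
Adiabatic: TV^(γ−1) = const ⇒ T₂ = 251×(6.80)^0.250 = 405 K; PV^γ = const ⇒ P₂ = 6010 kPa.
For an ideal gas ΔU = nCvΔT with Cv = R/(γ−1) = 33.3 J/(mol·K).
ΔU = 6.19×33.3×(405−251) = 31800 J.

31800 J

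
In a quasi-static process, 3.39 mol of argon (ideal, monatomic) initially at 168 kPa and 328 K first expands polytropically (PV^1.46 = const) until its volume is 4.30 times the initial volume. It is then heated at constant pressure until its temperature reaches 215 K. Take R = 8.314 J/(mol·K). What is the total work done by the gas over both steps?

11200 J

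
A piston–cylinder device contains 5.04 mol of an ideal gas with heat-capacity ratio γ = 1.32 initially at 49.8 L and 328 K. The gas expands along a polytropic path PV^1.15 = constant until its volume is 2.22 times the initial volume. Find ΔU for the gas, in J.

-4840 J

P₁ = nRT₁/V₁ = 5.04×8.314×328/49.8 = 276 kPa.
Polytropic n=1.15: T₂ = T₁(V₁/V₂)^(n−1) = 328×(0.450)^0.15 = 291 K; P₂ = P₁(V₁/V₂)^n = 110 kPa.
For an ideal gas ΔU = nCvΔT with Cv = R/(γ−1) = 26.0 J/(mol·K).
ΔU = 5.04×26.0×(291−328) = -4840 J.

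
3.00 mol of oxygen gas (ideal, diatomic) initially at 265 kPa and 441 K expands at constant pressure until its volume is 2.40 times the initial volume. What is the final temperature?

1060 K

V₁ = nRT₁/P₁ = 3.00×8.314×441/265 = 41.5 L.
Isobaric: P stays 265 kPa; V/T = const ⇒ T₂ = 1060 K, V₂ = 99.6 L.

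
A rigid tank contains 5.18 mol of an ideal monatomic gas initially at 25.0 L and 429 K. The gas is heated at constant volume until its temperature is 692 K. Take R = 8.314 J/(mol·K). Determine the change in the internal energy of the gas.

P₁ = nRT₁/V₁ = 5.18×8.314×429/25.0 = 739 kPa.
Isochoric: V stays 25.0 L; P/T = const ⇒ T₂ = 692 K, P₂ = 1190 kPa.
For an ideal gas ΔU = nCvΔT with Cv = (3/2)R = 12.5 J/(mol·K).
ΔU = 5.18×12.5×(692−429) = 17000 J.

17000 J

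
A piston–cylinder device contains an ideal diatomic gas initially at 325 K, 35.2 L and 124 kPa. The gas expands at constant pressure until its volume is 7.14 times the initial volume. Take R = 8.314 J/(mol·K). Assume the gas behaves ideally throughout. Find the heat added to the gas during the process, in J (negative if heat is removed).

n = P₁V₁/(RT₁) = 124×35.2/(8.314×325) = 1.62 mol.
Isobaric: P stays 124 kPa; V/T = const ⇒ T₂ = 2320 K, V₂ = 251 L.
W = PΔV = 124×(251−35.2) kPa·L = 26800 J.
ΔU = nCvΔT = 1.62×20.8×(2320−325) = 67000 J.
Q = ΔU + W = nCpΔT = 93800 J.

93800 J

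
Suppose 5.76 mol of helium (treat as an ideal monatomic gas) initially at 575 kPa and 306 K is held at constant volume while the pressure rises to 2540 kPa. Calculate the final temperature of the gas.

V₁ = nRT₁/P₁ = 5.76×8.314×306/575 = 25.5 L.
Isochoric: V stays 25.5 L; P/T = const ⇒ T₂ = 1350 K, P₂ = 2540 kPa.

1350 K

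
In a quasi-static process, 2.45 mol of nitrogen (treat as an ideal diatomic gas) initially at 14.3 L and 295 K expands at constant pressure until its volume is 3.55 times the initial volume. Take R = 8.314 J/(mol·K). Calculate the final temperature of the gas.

1050 K

P₁ = nRT₁/V₁ = 2.45×8.314×295/14.3 = 420 kPa.
Isobaric: P stays 420 kPa; V/T = const ⇒ T₂ = 1050 K, V₂ = 50.8 L.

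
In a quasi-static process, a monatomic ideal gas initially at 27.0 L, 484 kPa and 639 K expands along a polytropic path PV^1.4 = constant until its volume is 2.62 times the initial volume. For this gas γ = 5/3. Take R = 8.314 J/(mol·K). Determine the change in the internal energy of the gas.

-6270 J

n = P₁V₁/(RT₁) = 484×27.0/(8.314×639) = 2.46 mol.
Polytropic n=1.4: T₂ = T₁(V₁/V₂)^(n−1) = 639×(0.382)^0.40 = 435 K; P₂ = P₁(V₁/V₂)^n = 126 kPa.
For an ideal gas ΔU = nCvΔT with Cv = (3/2)R = 12.5 J/(mol·K).
ΔU = 2.46×12.5×(435−639) = -6270 J.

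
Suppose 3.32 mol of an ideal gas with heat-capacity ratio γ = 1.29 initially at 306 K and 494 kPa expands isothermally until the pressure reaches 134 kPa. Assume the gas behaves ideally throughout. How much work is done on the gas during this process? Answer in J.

-11000 J

V₁ = nRT₁/P₁ = 3.32×8.314×306/494 = 17.1 L.
Isothermal: T stays 306 K; PV = const ⇒ V₂ = 63.0 L, P₂ = 134 kPa.
W = nRT ln(V₂/V₁) = 3.32×8.314×306×ln(3.69) = 11000 J.
Work done on the gas = −W_by = -11000 J.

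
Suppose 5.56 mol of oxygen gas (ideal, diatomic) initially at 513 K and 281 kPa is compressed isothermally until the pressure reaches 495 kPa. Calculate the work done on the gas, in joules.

13400 J

V₁ = nRT₁/P₁ = 5.56×8.314×513/281 = 84.4 L.
Isothermal: T stays 513 K; PV = const ⇒ V₂ = 47.9 L, P₂ = 495 kPa.
W = nRT ln(V₂/V₁) = 5.56×8.314×513×ln(0.568) = -13400 J.
Work done on the gas = −W_by = 13400 J.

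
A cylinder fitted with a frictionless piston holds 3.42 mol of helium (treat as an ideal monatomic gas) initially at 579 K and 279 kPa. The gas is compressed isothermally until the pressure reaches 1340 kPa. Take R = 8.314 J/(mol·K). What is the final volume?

V₁ = nRT₁/P₁ = 3.42×8.314×579/279 = 59.0 L.
Isothermal: T stays 579 K; PV = const ⇒ V₂ = 12.3 L, P₂ = 1340 kPa.

12.3 L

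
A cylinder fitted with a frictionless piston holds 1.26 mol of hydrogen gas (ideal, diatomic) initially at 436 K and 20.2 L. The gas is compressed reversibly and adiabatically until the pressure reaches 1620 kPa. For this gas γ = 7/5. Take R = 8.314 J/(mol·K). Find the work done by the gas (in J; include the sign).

P₁ = nRT₁/V₁ = 1.26×8.314×436/20.2 = 226 kPa.
Adiabatic: T₂/T₁ = (P₂/P₁)^((γ−1)/γ) ⇒ T₂ = 436×(7.16)^0.286 = 765 K; V₂ = 4.95 L.
ΔU = nCvΔT = 1.26×20.8×(765−436) = 8620 J.
Q = 0 for an adiabatic process, so W = −ΔU = -8620 J.

-8620 J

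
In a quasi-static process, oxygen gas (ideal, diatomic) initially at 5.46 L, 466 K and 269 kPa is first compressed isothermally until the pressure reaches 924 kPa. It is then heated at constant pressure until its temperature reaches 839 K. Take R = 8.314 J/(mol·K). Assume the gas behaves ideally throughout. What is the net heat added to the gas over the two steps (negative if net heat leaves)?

2300 J

n = P₁V₁/(RT₁) = 269×5.46/(8.314×466) = 0.379 mol.
Step 1 — Isothermal: T stays 466 K; PV = const ⇒ V₂ = 1.59 L, P₂ = 924 kPa.
ΔU = 0 (ideal gas, T constant).
W = nRT ln(V₂/V₁) = 0.379×8.314×466×ln(0.291) = -1810 J.
Q = ΔU + W = -1810 J.
State after step 1: P = 924 kPa, V = 1.59 L, T = 466 K.
Step 2 — Isobaric: P stays 924 kPa; V/T = const ⇒ T₂ = 839 K, V₂ = 2.86 L.
W = PΔV = 924×(2.86−1.59) kPa·L = 1180 J.
ΔU = nCvΔT = 0.379×20.8×(839−466) = 2940 J.
Q = ΔU + W = nCpΔT = 4110 J.
Net over both steps: W = -637 J, Q = 2300 J, ΔU = 2940 J.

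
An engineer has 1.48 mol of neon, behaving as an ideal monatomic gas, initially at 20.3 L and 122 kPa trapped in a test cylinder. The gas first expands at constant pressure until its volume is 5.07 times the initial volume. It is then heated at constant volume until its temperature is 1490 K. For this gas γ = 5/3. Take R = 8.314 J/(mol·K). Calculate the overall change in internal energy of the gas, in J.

T₁ = P₁V₁/(nR) = 122×20.3/(1.48×8.314) = 201 K.
Step 1 — Isobaric: P stays 122 kPa; V/T = const ⇒ T₂ = 1020 K, V₂ = 103 L.
W = PΔV = 122×(103−20.3) kPa·L = 10100 J.
ΔU = nCvΔT = 1.48×12.5×(1020−201) = 15100 J.
Q = ΔU + W = nCpΔT = 25200 J.
State after step 1: P = 122 kPa, V = 103 L, T = 1020 K.
Step 2 — Isochoric: V stays 103 L; P/T = const ⇒ T₂ = 1490 K, P₂ = 178 kPa.
W = 0 (no volume change).
ΔU = nCvΔT = 1.48×12.5×(1490−1020) = 8670 J.
Q = ΔU = 8670 J.
Net over both steps: W = 10100 J, Q = 33900 J, ΔU = 23800 J.

23800 J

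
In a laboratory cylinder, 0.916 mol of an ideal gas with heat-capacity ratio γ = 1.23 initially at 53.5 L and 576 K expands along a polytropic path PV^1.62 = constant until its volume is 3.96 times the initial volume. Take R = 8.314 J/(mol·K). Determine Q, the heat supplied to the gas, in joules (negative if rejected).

P₁ = nRT₁/V₁ = 0.916×8.314×576/53.5 = 82.0 kPa.
Polytropic n=1.62: T₂ = T₁(V₁/V₂)^(n−1) = 576×(0.253)^0.62 = 245 K; P₂ = P₁(V₁/V₂)^n = 8.82 kPa.
W = (P₁V₁−P₂V₂)/(n−1) = (82.0×53.5−8.82×212)/0.62 = 4060 J.
ΔU = nCvΔT = 0.916×36.1×(245−576) = -10900 J.
Q = ΔU + W = -6890 J.

-6890 J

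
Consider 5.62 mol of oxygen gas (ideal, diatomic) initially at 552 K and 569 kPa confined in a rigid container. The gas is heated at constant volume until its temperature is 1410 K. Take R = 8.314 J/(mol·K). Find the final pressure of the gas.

V₁ = nRT₁/P₁ = 5.62×8.314×552/569 = 45.3 L.
Isochoric: V stays 45.3 L; P/T = const ⇒ T₂ = 1410 K, P₂ = 1450 kPa.

1450 kPa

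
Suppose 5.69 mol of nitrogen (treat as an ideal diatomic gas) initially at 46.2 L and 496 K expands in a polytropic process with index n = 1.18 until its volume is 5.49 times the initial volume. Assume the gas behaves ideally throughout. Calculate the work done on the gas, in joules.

-34400 J

P₁ = nRT₁/V₁ = 5.69×8.314×496/46.2 = 508 kPa.
Polytropic n=1.18: T₂ = T₁(V₁/V₂)^(n−1) = 496×(0.182)^0.18 = 365 K; P₂ = P₁(V₁/V₂)^n = 68.1 kPa.
W = (P₁V₁−P₂V₂)/(n−1) = (508×46.2−68.1×254)/0.18 = 34400 J.
Work done on the gas = −W_by = -34400 J.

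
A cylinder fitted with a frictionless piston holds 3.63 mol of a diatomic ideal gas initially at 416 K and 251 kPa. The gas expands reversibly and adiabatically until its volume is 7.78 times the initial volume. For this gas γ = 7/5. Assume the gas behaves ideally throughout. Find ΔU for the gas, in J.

-17600 J

V₁ = nRT₁/P₁ = 3.63×8.314×416/251 = 50.0 L.
Adiabatic: TV^(γ−1) = const ⇒ T₂ = 416×(0.129)^0.400 = 183 K; PV^γ = const ⇒ P₂ = 14.2 kPa.
For an ideal gas ΔU = nCvΔT with Cv = (5/2)R = 20.8 J/(mol·K).
ΔU = 3.63×20.8×(183−416) = -17600 J.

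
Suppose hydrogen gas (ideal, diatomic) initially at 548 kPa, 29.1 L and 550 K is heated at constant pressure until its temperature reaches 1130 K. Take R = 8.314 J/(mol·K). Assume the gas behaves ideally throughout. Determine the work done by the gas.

n = P₁V₁/(RT₁) = 548×29.1/(8.314×550) = 3.49 mol.
Isobaric: P stays 548 kPa; V/T = const ⇒ T₂ = 1130 K, V₂ = 59.8 L.
W = PΔV = 548×(59.8−29.1) kPa·L = 16800 J.

16800 J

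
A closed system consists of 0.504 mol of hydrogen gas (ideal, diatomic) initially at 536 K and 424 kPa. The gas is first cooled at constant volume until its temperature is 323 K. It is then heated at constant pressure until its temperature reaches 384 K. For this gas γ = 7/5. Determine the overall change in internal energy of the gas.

V₁ = nRT₁/P₁ = 0.504×8.314×536/424 = 5.30 L.
Step 1 — Isochoric: V stays 5.30 L; P/T = const ⇒ T₂ = 323 K, P₂ = 256 kPa.
W = 0 (no volume change).
ΔU = nCvΔT = 0.504×20.8×(323−536) = -2230 J.
Q = ΔU = -2230 J.
State after step 1: P = 256 kPa, V = 5.30 L, T = 323 K.
Step 2 — Isobaric: P stays 256 kPa; V/T = const ⇒ T₂ = 384 K, V₂ = 6.30 L.
W = PΔV = 256×(6.30−5.30) kPa·L = 256 J.
ΔU = nCvΔT = 0.504×20.8×(384−323) = 639 J.
Q = ΔU + W = nCpΔT = 895 J.
Net over both steps: W = 256 J, Q = -1340 J, ΔU = -1590 J.

-1590 J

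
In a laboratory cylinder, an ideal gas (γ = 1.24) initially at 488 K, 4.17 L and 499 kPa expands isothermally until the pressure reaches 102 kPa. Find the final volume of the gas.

20.4 L

Isothermal: T stays 488 K; PV = const ⇒ V₂ = 20.4 L, P₂ = 102 kPa.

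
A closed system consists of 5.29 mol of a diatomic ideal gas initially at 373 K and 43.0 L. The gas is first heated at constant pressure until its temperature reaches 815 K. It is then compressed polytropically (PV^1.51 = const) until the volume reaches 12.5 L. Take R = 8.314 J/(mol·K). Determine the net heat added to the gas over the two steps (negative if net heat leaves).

P₁ = nRT₁/V₁ = 5.29×8.314×373/43.0 = 382 kPa.
Step 1 — Isobaric: P stays 382 kPa; V/T = const ⇒ T₂ = 815 K, V₂ = 94.0 L.
W = PΔV = 382×(94.0−43.0) kPa·L = 19400 J.
ΔU = nCvΔT = 5.29×20.8×(815−373) = 48600 J.
Q = ΔU + W = nCpΔT = 68000 J.
State after step 1: P = 382 kPa, V = 94.0 L, T = 815 K.
Step 2 — Polytropic n=1.51: T₂ = T₁(V₁/V₂)^(n−1) = 815×(7.52)^0.51 = 2280 K; P₂ = P₁(V₁/V₂)^n = 8020 kPa.
W = (P₁V₁−P₂V₂)/(n−1) = (382×94.0−8020×12.5)/0.51 = -126000 J.
ΔU = nCvΔT = 5.29×20.8×(2280−815) = 161000 J.
Q = ΔU + W = 34700 J.
Net over both steps: W = -107000 J, Q = 103000 J, ΔU = 210000 J.

103000 J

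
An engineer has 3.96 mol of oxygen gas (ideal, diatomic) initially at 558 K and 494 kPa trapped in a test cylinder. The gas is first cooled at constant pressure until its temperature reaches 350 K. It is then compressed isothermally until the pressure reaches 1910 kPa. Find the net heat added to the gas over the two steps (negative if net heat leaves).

-39600 J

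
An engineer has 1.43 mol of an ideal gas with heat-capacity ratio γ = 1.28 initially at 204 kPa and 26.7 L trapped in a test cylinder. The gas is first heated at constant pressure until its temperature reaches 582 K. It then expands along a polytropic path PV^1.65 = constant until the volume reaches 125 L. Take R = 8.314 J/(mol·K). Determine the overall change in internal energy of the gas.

-8870 J

T₁ = P₁V₁/(nR) = 204×26.7/(1.43×8.314) = 458 K.
Step 1 — Isobaric: P stays 204 kPa; V/T = const ⇒ T₂ = 582 K, V₂ = 33.9 L.
W = PΔV = 204×(33.9−26.7) kPa·L = 1470 J.
ΔU = nCvΔT = 1.43×29.7×(582−458) = 5260 J.
Q = ΔU + W = nCpΔT = 6730 J.
State after step 1: P = 204 kPa, V = 33.9 L, T = 582 K.
Step 2 — Polytropic n=1.65: T₂ = T₁(V₁/V₂)^(n−1) = 582×(0.271)^0.65 = 249 K; P₂ = P₁(V₁/V₂)^n = 23.7 kPa.
W = (P₁V₁−P₂V₂)/(n−1) = (204×33.9−23.7×125)/0.65 = 6090 J.
ΔU = nCvΔT = 1.43×29.7×(249−582) = -14100 J.
Q = ΔU + W = -8040 J.
Net over both steps: W = 7560 J, Q = -1310 J, ΔU = -8870 J.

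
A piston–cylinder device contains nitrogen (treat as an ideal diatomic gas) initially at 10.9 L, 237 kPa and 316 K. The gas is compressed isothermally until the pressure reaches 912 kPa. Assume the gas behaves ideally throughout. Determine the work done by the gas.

n = P₁V₁/(RT₁) = 237×10.9/(8.314×316) = 0.983 mol.
Isothermal: T stays 316 K; PV = const ⇒ V₂ = 2.83 L, P₂ = 912 kPa.
W = nRT ln(V₂/V₁) = 0.983×8.314×316×ln(0.260) = -3480 J.

-3480 J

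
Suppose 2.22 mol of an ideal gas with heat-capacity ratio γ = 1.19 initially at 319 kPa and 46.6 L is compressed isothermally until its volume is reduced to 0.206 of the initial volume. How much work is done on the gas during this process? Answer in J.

T₁ = P₁V₁/(nR) = 319×46.6/(2.22×8.314) = 805 K.
Isothermal: T stays 805 K; PV = const ⇒ V₂ = 9.60 L, P₂ = 1550 kPa.
W = nRT ln(V₂/V₁) = 2.22×8.314×805×ln(0.206) = -23500 J.
Work done on the gas = −W_by = 23500 J.

23500 J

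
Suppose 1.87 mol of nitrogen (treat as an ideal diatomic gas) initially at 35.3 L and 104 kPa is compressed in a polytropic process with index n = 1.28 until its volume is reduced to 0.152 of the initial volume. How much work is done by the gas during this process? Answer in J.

T₁ = P₁V₁/(nR) = 104×35.3/(1.87×8.314) = 236 K.
Polytropic n=1.28: T₂ = T₁(V₁/V₂)^(n−1) = 236×(6.58)^0.28 = 400 K; P₂ = P₁(V₁/V₂)^n = 1160 kPa.
W = (P₁V₁−P₂V₂)/(n−1) = (104×35.3−1160×5.37)/0.28 = -9110 J.

-9110 J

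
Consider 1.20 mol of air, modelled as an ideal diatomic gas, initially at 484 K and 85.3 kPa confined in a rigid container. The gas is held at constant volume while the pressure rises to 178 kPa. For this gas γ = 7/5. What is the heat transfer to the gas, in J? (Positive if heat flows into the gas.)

13100 J

V₁ = nRT₁/P₁ = 1.20×8.314×484/85.3 = 56.6 L.
Isochoric: V stays 56.6 L; P/T = const ⇒ T₂ = 1010 K, P₂ = 178 kPa.
W = 0 (no volume change).
ΔU = nCvΔT = 1.20×20.8×(1010−484) = 13100 J.
Q = ΔU = 13100 J.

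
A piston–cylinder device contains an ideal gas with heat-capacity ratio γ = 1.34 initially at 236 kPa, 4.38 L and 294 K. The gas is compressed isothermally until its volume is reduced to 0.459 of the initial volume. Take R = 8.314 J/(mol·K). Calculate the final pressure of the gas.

514 kPa

Isothermal: T stays 294 K; PV = const ⇒ V₂ = 2.01 L, P₂ = 514 kPa.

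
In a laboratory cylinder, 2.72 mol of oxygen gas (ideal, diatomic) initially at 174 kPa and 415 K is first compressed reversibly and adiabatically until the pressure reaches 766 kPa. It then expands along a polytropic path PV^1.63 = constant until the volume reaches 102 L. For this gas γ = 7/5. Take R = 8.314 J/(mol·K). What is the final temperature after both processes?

218 K

V₁ = nRT₁/P₁ = 2.72×8.314×415/174 = 53.9 L.
Step 1 — Adiabatic: T₂/T₁ = (P₂/P₁)^((γ−1)/γ) ⇒ T₂ = 415×(4.40)^0.286 = 634 K; V₂ = 18.7 L.
ΔU = nCvΔT = 2.72×20.8×(634−415) = 12400 J.
Q = 0 for an adiabatic process, so W = −ΔU = -12400 J.
State after step 1: P = 766 kPa, V = 18.7 L, T = 634 K.
Step 2 — Polytropic n=1.63: T₂ = T₁(V₁/V₂)^(n−1) = 634×(0.183)^0.63 = 218 K; P₂ = P₁(V₁/V₂)^n = 48.3 kPa.
W = (P₁V₁−P₂V₂)/(n−1) = (766×18.7−48.3×102)/0.63 = 14900 J.
ΔU = nCvΔT = 2.72×20.8×(218−634) = -23500 J.
Q = ΔU + W = -8590 J.
Net over both steps: W = 2560 J, Q = -8590 J, ΔU = -11200 J.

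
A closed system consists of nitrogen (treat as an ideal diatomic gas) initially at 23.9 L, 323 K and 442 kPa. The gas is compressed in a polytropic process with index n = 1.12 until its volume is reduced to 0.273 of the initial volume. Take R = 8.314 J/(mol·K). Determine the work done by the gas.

n = P₁V₁/(RT₁) = 442×23.9/(8.314×323) = 3.93 mol.
Polytropic n=1.12: T₂ = T₁(V₁/V₂)^(n−1) = 323×(3.66)^0.12 = 377 K; P₂ = P₁(V₁/V₂)^n = 1890 kPa.
W = (P₁V₁−P₂V₂)/(n−1) = (442×23.9−1890×6.52)/0.12 = -14800 J.

-14800 J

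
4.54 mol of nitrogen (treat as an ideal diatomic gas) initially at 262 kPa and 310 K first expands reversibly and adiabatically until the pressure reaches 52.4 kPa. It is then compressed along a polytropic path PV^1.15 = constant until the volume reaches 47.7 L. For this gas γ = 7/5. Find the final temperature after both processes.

230 K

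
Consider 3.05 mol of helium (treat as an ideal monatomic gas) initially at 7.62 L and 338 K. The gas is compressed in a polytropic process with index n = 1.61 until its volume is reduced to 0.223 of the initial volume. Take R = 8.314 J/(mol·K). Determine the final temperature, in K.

844 K

P₁ = nRT₁/V₁ = 3.05×8.314×338/7.62 = 1120 kPa.
Polytropic n=1.61: T₂ = T₁(V₁/V₂)^(n−1) = 338×(4.48)^0.61 = 844 K; P₂ = P₁(V₁/V₂)^n = 12600 kPa.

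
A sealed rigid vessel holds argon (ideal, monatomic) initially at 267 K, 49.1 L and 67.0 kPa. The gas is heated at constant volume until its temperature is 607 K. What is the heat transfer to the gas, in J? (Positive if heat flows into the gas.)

n = P₁V₁/(RT₁) = 67.0×49.1/(8.314×267) = 1.48 mol.
Isochoric: V stays 49.1 L; P/T = const ⇒ T₂ = 607 K, P₂ = 152 kPa.
W = 0 (no volume change).
ΔU = nCvΔT = 1.48×12.5×(607−267) = 6280 J.
Q = ΔU = 6280 J.

6280 J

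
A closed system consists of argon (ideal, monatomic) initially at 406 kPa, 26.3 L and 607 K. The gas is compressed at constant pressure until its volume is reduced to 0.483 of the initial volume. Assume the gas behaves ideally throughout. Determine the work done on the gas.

5520 J

n = P₁V₁/(RT₁) = 406×26.3/(8.314×607) = 2.12 mol.
Isobaric: P stays 406 kPa; V/T = const ⇒ T₂ = 293 K, V₂ = 12.7 L.
W = PΔV = 406×(12.7−26.3) kPa·L = -5520 J.
Work done on the gas = −W_by = 5520 J.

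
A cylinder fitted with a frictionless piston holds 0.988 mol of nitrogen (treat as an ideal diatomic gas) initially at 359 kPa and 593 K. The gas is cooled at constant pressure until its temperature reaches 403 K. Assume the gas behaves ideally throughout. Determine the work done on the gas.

1560 J

V₁ = nRT₁/P₁ = 0.988×8.314×593/359 = 13.6 L.
Isobaric: P stays 359 kPa; V/T = const ⇒ T₂ = 403 K, V₂ = 9.22 L.
W = PΔV = 359×(9.22−13.6) kPa·L = -1560 J.
Work done on the gas = −W_by = 1560 J.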